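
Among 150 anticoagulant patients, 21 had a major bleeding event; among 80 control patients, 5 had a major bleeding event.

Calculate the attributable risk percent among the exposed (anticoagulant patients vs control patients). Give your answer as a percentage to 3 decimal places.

AR%: 55.357%

risk, anticoagulant patients = 21/150 = 0.1400
risk, control patients = 5/80 = 0.0625
AR% = (0.1400 − 0.0625) / 0.1400 = 0.5536 → 55.357%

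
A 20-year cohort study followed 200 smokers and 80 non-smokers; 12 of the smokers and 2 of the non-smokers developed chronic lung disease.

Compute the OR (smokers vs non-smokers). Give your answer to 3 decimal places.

OR = (12 × 78) / (188 × 2) = 936/376 ≈ 2.489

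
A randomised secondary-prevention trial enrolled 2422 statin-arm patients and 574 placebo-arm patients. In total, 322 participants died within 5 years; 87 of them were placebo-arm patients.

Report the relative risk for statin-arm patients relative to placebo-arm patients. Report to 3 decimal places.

0.640

statin-arm patients with the outcome: 322 − 87 = 235
statin-arm patients without the outcome: 2422 − 235 = 2187
placebo-arm patients without the outcome: 574 − 87 = 487
risk, statin-arm patients = 235/2422 = 0.0970
risk, placebo-arm patients = 87/574 = 0.1516
RR = 0.0970 / 0.1516 = 0.640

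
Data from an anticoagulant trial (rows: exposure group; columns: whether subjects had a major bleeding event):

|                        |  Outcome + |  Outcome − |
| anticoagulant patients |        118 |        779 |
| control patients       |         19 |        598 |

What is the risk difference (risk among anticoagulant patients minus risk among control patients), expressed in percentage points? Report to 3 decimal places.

RD: 10.076

risk, anticoagulant patients = 118/897 = 0.13155
risk, control patients = 19/617 = 0.03079
risk difference = 0.13155 − 0.03079 = 0.10076 → 10.076 percentage points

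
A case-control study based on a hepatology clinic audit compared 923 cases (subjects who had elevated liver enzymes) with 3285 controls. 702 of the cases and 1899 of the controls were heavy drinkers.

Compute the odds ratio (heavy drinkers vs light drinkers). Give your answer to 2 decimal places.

OR = 2.32

odds, heavy drinkers = 702/1899 = 0.3697
odds, light drinkers = 221/1386 = 0.1595
OR = 0.3697 / 0.1595 = 2.32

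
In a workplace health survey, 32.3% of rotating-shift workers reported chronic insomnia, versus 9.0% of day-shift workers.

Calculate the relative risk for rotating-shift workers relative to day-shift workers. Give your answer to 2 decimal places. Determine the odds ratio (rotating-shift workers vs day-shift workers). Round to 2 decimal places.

RR = 0.3230 / 0.0900 = 3.59
odds, rotating-shift workers = 0.3230/0.6770 = 0.4771
odds, day-shift workers = 0.0900/0.9100 = 0.0989
OR = 0.4771 / 0.0989 = 4.82

RR = 3.59; OR = 4.82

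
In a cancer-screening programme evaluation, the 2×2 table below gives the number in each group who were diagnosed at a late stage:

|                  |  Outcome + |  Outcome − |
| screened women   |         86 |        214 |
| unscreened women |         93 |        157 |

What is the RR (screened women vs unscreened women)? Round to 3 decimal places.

risk, screened women = 86/300 = 0.2867
risk, unscreened women = 93/250 = 0.3720
RR = 0.2867 / 0.3720 = 0.771

RR = 0.771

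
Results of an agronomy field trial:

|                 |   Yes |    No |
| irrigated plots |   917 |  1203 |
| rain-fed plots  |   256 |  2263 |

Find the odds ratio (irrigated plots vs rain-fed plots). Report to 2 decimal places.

OR = (917 × 2263) / (1203 × 256) = 2075171/307968 ≈ 6.74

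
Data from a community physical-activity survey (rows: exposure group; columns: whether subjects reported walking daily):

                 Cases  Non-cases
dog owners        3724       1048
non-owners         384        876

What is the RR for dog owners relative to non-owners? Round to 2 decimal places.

risk, dog owners = 3724/4772 = 0.7804
risk, non-owners = 384/1260 = 0.3048
RR = 0.7804 / 0.3048 = 2.56

RR ≈ 2.56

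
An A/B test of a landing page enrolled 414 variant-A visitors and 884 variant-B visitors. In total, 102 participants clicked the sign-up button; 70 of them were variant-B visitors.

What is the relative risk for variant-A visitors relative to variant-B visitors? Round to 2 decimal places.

variant-A visitors with the outcome: 102 − 70 = 32
variant-A visitors without the outcome: 414 − 32 = 382
variant-B visitors without the outcome: 884 − 70 = 814
risk, variant-A visitors = 32/414 = 0.0773
risk, variant-B visitors = 70/884 = 0.0792
RR = 0.0773 / 0.0792 = 0.98

RR ≈ 0.98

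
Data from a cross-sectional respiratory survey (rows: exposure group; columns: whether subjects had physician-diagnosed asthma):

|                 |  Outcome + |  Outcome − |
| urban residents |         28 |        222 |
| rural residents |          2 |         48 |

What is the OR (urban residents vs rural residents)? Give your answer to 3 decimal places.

OR = (28 × 48) / (222 × 2) = 1344/444 ≈ 3.027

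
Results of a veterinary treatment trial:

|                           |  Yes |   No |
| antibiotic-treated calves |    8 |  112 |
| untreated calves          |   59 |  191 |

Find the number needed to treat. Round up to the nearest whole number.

risk, antibiotic-treated calves = 8/120 = 0.066667
risk, untreated calves = 59/250 = 0.236000
absolute risk difference = 0.169333
1 / 0.169333 = 5.906 → round up → 6

NNT ≈ 6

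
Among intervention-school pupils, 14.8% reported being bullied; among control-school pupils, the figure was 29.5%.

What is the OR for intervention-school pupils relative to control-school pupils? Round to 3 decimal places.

odds, intervention-school pupils = 0.1480/0.8520 = 0.1737
odds, control-school pupils = 0.2950/0.7050 = 0.4184
OR = 0.1737 / 0.4184 = 0.415

OR: 0.415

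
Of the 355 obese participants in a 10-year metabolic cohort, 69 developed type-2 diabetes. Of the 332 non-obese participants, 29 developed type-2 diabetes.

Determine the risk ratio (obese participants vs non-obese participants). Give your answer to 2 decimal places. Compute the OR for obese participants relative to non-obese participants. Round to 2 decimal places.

risk, obese participants = 69/355 = 0.1944
risk, non-obese participants = 29/332 = 0.0873
RR = 0.1944 / 0.0873 = 2.23
odds, obese participants = 69/286 = 0.2413
odds, non-obese participants = 29/303 = 0.0957
OR = 0.2413 / 0.0957 = 2.52

RR = 2.23; OR = 2.52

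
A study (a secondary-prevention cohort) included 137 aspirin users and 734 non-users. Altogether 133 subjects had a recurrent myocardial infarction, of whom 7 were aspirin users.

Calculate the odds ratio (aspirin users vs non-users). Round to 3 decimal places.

aspirin users without the outcome: 137 − 7 = 130
non-users with the outcome: 133 − 7 = 126
non-users without the outcome: 734 − 126 = 608
OR = (7 × 608) / (130 × 126) = 4256/16380 ≈ 0.260

OR = 0.260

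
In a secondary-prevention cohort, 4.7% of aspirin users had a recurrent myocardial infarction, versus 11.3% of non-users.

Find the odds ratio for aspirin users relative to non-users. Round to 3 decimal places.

OR = 0.387

odds, aspirin users = 0.04700/0.95300 = 0.04932
odds, non-users = 0.11300/0.88700 = 0.12740
OR = 0.04932 / 0.12740 = 0.387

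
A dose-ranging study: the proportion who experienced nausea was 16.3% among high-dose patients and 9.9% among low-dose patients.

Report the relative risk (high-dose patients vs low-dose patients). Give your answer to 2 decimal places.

RR = 0.1630 / 0.0990 = 1.65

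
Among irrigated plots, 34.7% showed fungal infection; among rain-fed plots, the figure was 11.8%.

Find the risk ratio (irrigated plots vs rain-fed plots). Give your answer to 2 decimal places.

RR = 0.3470 / 0.1180 = 2.94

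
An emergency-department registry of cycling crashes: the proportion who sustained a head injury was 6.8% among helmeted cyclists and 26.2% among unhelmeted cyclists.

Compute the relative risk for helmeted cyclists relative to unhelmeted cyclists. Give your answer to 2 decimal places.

RR = 0.0680 / 0.2620 = 0.26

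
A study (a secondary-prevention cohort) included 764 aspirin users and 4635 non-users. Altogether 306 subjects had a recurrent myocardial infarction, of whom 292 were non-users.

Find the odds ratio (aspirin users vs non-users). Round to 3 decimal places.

OR = 0.278

aspirin users with the outcome: 306 − 292 = 14
aspirin users without the outcome: 764 − 14 = 750
non-users without the outcome: 4635 − 292 = 4343
odds, aspirin users = 14/750 = 0.01867
odds, non-users = 292/4343 = 0.06723
OR = 0.01867 / 0.06723 = 0.278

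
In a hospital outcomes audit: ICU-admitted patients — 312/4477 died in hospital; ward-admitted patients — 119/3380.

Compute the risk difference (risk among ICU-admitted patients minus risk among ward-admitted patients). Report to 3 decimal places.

RD: 0.034

risk, ICU-admitted patients = 312/4477 = 0.06969
risk, ward-admitted patients = 119/3380 = 0.03521
risk difference = 0.06969 − 0.03521 = 0.034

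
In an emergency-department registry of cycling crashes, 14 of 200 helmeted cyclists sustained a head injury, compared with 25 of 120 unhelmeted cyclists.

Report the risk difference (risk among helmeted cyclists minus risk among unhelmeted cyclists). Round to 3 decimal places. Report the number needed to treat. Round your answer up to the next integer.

risk, helmeted cyclists = 14/200 = 0.0700
risk, unhelmeted cyclists = 25/120 = 0.2083
risk difference = 0.0700 − 0.2083 = -0.138
absolute risk difference = 0.138333
1 / 0.138333 = 7.229 → round up → 8

RD = -0.138; NNT = 8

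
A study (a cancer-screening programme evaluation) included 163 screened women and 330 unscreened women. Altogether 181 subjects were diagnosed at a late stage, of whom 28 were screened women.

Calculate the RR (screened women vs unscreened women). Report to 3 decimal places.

RR ≈ 0.371

screened women without the outcome: 163 − 28 = 135
unscreened women with the outcome: 181 − 28 = 153
unscreened women without the outcome: 330 − 153 = 177
risk, screened women = 28/163 = 0.1718
risk, unscreened women = 153/330 = 0.4636
RR = 0.1718 / 0.4636 = 0.371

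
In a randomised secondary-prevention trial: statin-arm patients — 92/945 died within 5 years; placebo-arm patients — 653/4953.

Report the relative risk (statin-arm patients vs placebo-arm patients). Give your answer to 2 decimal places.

RR: 0.74

risk, statin-arm patients = 92/945 = 0.0974
risk, placebo-arm patients = 653/4953 = 0.1318
RR = 0.0974 / 0.1318 = 0.74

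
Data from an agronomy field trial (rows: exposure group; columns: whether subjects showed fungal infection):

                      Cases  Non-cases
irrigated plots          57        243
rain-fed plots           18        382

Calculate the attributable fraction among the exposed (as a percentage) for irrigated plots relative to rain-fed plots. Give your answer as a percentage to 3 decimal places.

risk, irrigated plots = 57/300 = 0.19000
risk, rain-fed plots = 18/400 = 0.04500
AR% = (0.19000 − 0.04500) / 0.19000 = 0.7632 → 76.316%

76.316%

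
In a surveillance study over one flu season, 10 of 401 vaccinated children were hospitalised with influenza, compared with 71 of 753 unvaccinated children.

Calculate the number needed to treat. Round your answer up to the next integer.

risk, vaccinated children = 10/401 = 0.024938
risk, unvaccinated children = 71/753 = 0.094290
absolute risk difference = 0.069352
1 / 0.069352 = 14.419 → round up → 15

NNT: 15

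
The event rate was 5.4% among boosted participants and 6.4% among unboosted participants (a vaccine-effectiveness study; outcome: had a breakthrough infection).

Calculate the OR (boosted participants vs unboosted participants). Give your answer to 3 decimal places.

0.835

odds, boosted participants = 0.0540/0.9460 = 0.0571
odds, unboosted participants = 0.0640/0.9360 = 0.0684
OR = 0.0571 / 0.0684 = 0.835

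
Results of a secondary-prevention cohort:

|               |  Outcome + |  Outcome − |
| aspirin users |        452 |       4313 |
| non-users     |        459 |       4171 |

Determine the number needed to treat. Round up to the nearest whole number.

NNT: 234

risk, aspirin users = 452/4765 = 0.094858
risk, non-users = 459/4630 = 0.099136
absolute risk difference = 0.004278
1 / 0.004278 = 233.754 → round up → 234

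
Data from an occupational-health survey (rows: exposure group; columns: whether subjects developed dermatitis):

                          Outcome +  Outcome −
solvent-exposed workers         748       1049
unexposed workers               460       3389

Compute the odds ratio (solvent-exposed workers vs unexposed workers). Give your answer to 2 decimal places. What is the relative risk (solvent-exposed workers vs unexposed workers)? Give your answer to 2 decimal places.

OR = (748 × 3389) / (1049 × 460) = 2534972/482540 ≈ 5.25
risk, solvent-exposed workers = 748/1797 = 0.4162
risk, unexposed workers = 460/3849 = 0.1195
RR = 0.4162 / 0.1195 = 3.48

OR = 5.25; RR = 3.48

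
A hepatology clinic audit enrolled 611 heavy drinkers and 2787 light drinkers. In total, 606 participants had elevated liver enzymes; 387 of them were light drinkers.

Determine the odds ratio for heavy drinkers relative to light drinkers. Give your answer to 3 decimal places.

OR: 3.465

heavy drinkers with the outcome: 606 − 387 = 219
heavy drinkers without the outcome: 611 − 219 = 392
light drinkers without the outcome: 2787 − 387 = 2400
OR = (219 × 2400) / (392 × 387) = 525600/151704 ≈ 3.465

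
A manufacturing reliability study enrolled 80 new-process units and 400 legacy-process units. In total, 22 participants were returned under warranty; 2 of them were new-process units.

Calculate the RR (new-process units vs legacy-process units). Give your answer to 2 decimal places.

new-process units without the outcome: 80 − 2 = 78
legacy-process units with the outcome: 22 − 2 = 20
legacy-process units without the outcome: 400 − 20 = 380
risk, new-process units = 2/80 = 0.02500
risk, legacy-process units = 20/400 = 0.05000
RR = 0.02500 / 0.05000 = 0.50

RR ≈ 0.50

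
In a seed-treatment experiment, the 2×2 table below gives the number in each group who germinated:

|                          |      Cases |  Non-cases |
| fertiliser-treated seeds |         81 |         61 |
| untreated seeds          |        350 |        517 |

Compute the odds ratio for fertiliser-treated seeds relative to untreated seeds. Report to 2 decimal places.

OR = (81 × 517) / (61 × 350) = 41877/21350 ≈ 1.96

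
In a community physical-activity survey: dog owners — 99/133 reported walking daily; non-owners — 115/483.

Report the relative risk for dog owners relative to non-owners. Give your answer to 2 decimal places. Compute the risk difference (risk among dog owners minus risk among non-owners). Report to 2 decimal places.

RR = 3.13; RD = 0.51

risk, dog owners = 99/133 = 0.7444
risk, non-owners = 115/483 = 0.2381
RR = 0.7444 / 0.2381 = 3.13
risk difference = 0.7444 − 0.2381 = 0.51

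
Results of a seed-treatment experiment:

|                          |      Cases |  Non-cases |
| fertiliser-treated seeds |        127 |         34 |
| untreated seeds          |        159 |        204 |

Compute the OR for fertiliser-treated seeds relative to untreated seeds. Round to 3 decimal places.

OR = (127 × 204) / (34 × 159) = 25908/5406 ≈ 4.792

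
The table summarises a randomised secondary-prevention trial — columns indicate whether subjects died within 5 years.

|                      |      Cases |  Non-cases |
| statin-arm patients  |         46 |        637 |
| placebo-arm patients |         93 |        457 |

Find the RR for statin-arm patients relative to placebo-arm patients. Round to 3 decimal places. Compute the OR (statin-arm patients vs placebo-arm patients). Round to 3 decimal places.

RR = 0.398; OR = 0.355

risk, statin-arm patients = 46/683 = 0.0673
risk, placebo-arm patients = 93/550 = 0.1691
RR = 0.0673 / 0.1691 = 0.398
odds, statin-arm patients = 46/637 = 0.0722
odds, placebo-arm patients = 93/457 = 0.2035
OR = 0.0722 / 0.2035 = 0.355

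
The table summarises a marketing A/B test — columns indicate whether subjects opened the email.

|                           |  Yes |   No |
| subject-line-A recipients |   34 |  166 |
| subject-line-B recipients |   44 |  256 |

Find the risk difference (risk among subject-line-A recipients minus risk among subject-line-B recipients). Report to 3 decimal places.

risk, subject-line-A recipients = 34/200 = 0.1700
risk, subject-line-B recipients = 44/300 = 0.1467
risk difference = 0.1700 − 0.1467 = 0.023

RD ≈ 0.023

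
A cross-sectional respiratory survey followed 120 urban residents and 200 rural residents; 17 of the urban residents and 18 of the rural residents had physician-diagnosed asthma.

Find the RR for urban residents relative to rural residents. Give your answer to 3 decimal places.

1.574

risk, urban residents = 17/120 = 0.1417
risk, rural residents = 18/200 = 0.0900
RR = 0.1417 / 0.0900 = 1.574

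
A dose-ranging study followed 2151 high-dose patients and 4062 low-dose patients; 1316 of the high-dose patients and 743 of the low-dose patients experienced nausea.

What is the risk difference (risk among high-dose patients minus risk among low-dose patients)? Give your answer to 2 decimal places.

0.43

risk, high-dose patients = 1316/2151 = 0.6118
risk, low-dose patients = 743/4062 = 0.1829
risk difference = 0.6118 − 0.1829 = 0.43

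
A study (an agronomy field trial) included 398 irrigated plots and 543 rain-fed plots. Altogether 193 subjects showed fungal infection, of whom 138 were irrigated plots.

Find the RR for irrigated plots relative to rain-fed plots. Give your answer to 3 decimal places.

RR ≈ 3.423

irrigated plots without the outcome: 398 − 138 = 260
rain-fed plots with the outcome: 193 − 138 = 55
rain-fed plots without the outcome: 543 − 55 = 488
risk, irrigated plots = 138/398 = 0.3467
risk, rain-fed plots = 55/543 = 0.1013
RR = 0.3467 / 0.1013 = 3.423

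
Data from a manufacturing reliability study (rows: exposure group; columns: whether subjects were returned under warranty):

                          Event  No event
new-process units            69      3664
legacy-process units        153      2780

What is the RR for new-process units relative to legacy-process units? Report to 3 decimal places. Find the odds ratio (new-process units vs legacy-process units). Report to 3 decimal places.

RR = 0.354; OR = 0.342

risk, new-process units = 69/3733 = 0.01848
risk, legacy-process units = 153/2933 = 0.05217
RR = 0.01848 / 0.05217 = 0.354
odds, new-process units = 69/3664 = 0.01883
odds, legacy-process units = 153/2780 = 0.05504
OR = 0.01883 / 0.05504 = 0.342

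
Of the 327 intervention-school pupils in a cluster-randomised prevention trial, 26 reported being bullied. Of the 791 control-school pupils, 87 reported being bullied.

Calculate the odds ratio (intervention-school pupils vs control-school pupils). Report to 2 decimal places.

OR = (26 × 704) / (301 × 87) = 18304/26187 ≈ 0.70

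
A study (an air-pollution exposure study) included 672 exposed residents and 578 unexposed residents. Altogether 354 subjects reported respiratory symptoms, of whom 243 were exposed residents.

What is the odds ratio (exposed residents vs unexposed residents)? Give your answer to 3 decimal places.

exposed residents without the outcome: 672 − 243 = 429
unexposed residents with the outcome: 354 − 243 = 111
unexposed residents without the outcome: 578 − 111 = 467
OR = (243 × 467) / (429 × 111) = 113481/47619 ≈ 2.383

OR ≈ 2.383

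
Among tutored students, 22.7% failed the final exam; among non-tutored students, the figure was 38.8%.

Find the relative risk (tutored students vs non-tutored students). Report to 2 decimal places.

RR = 0.2270 / 0.3880 = 0.59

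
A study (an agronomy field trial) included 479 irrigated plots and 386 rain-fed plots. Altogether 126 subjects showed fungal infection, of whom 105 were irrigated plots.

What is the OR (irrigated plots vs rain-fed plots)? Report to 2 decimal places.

irrigated plots without the outcome: 479 − 105 = 374
rain-fed plots with the outcome: 126 − 105 = 21
rain-fed plots without the outcome: 386 − 21 = 365
odds, irrigated plots = 105/374 = 0.2807
odds, rain-fed plots = 21/365 = 0.0575
OR = 0.2807 / 0.0575 = 4.88

4.88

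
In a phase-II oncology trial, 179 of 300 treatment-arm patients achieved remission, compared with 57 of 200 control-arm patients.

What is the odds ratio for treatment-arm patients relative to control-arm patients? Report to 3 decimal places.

OR = (179 × 143) / (121 × 57) = 25597/6897 ≈ 3.711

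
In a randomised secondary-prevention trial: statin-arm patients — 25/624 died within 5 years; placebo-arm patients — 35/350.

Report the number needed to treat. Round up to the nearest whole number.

NNT ≈ 17

risk, statin-arm patients = 25/624 = 0.040064
risk, placebo-arm patients = 35/350 = 0.100000
absolute risk difference = 0.059936
1 / 0.059936 = 16.684 → round up → 17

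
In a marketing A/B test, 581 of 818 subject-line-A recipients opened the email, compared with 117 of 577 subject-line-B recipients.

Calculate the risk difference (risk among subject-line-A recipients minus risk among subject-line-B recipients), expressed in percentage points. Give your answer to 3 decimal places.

risk, subject-line-A recipients = 581/818 = 0.7103
risk, subject-line-B recipients = 117/577 = 0.2028
risk difference = 0.7103 − 0.2028 = 0.5075 → 50.750 percentage points

50.750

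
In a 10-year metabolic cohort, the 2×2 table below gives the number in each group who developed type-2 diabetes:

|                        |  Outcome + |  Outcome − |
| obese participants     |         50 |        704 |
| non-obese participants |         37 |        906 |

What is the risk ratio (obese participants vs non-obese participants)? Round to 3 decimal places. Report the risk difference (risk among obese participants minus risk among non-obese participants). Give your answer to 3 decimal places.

risk, obese participants = 50/754 = 0.06631
risk, non-obese participants = 37/943 = 0.03924
RR = 0.06631 / 0.03924 = 1.690
risk difference = 0.06631 − 0.03924 = 0.027

RR = 1.690; RD = 0.027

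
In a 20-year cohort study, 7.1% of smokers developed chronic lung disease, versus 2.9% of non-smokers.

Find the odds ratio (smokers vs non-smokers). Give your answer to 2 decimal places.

OR = 2.56

odds, smokers = 0.07100/0.92900 = 0.07643
odds, non-smokers = 0.02900/0.97100 = 0.02987
OR = 0.07643 / 0.02987 = 2.56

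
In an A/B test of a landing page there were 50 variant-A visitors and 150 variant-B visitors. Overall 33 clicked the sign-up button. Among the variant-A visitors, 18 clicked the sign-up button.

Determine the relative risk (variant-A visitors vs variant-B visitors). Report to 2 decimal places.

variant-A visitors without the outcome: 50 − 18 = 32
variant-B visitors with the outcome: 33 − 18 = 15
variant-B visitors without the outcome: 150 − 15 = 135
risk, variant-A visitors = 18/50 = 0.3600
risk, variant-B visitors = 15/150 = 0.1000
RR = 0.3600 / 0.1000 = 3.60

3.60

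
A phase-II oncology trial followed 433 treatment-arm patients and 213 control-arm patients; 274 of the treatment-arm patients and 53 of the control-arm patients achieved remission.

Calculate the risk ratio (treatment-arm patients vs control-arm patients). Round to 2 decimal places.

RR: 2.54

risk, treatment-arm patients = 274/433 = 0.6328
risk, control-arm patients = 53/213 = 0.2488
RR = 0.6328 / 0.2488 = 2.54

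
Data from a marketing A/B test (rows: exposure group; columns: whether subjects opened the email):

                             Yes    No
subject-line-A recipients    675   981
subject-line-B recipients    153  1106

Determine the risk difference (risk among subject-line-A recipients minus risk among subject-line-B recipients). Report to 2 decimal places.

risk, subject-line-A recipients = 675/1656 = 0.4076
risk, subject-line-B recipients = 153/1259 = 0.1215
risk difference = 0.4076 − 0.1215 = 0.29

0.29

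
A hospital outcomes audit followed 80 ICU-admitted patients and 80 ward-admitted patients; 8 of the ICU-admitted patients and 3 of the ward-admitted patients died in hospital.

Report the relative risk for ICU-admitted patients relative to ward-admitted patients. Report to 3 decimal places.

2.667

risk, ICU-admitted patients = 8/80 = 0.10000
risk, ward-admitted patients = 3/80 = 0.03750
RR = 0.10000 / 0.03750 = 2.667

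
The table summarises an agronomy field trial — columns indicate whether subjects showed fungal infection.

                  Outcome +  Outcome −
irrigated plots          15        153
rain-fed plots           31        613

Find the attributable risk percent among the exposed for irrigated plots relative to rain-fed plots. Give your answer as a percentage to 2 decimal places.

AR% = 46.09%

risk, irrigated plots = 15/168 = 0.08929
risk, rain-fed plots = 31/644 = 0.04814
AR% = (0.08929 − 0.04814) / 0.08929 = 0.4609 → 46.09%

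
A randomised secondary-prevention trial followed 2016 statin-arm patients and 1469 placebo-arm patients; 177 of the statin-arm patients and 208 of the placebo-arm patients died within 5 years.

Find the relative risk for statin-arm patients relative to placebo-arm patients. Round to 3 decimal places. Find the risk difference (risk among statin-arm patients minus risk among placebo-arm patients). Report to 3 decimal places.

RR = 0.620; RD = -0.054

risk, statin-arm patients = 177/2016 = 0.0878
risk, placebo-arm patients = 208/1469 = 0.1416
RR = 0.0878 / 0.1416 = 0.620
risk difference = 0.0878 − 0.1416 = -0.054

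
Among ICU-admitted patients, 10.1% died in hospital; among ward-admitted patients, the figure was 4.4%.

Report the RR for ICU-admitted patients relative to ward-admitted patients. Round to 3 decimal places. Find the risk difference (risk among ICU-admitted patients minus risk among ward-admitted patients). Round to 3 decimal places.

RR = 2.295; RD = 0.057

RR = 0.10100 / 0.04400 = 2.295
risk difference = 0.10100 − 0.04400 = 0.057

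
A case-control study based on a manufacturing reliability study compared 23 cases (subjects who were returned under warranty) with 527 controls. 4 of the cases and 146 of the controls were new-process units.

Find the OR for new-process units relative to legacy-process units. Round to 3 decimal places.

OR: 0.549

odds, new-process units = 4/146 = 0.02740
odds, legacy-process units = 19/381 = 0.04987
OR = 0.02740 / 0.04987 = 0.549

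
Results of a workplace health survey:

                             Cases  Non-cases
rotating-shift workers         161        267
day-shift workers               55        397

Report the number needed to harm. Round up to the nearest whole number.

risk, rotating-shift workers = 161/428 = 0.376168
risk, day-shift workers = 55/452 = 0.121681
absolute risk difference = 0.254487
1 / 0.254487 = 3.929 → round up → 4

4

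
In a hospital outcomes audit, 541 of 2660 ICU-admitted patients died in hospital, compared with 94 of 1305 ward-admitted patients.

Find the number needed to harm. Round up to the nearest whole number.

risk, ICU-admitted patients = 541/2660 = 0.203383
risk, ward-admitted patients = 94/1305 = 0.072031
absolute risk difference = 0.131353
1 / 0.131353 = 7.613 → round up → 8

NNH: 8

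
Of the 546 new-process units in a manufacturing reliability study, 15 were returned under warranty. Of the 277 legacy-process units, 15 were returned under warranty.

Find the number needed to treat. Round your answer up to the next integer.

risk, new-process units = 15/546 = 0.027473
risk, legacy-process units = 15/277 = 0.054152
absolute risk difference = 0.026679
1 / 0.026679 = 37.483 → round up → 38

38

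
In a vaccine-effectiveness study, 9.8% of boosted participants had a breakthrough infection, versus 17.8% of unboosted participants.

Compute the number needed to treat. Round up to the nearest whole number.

13

absolute risk difference = 0.080000
1 / 0.080000 = 12.500 → round up → 13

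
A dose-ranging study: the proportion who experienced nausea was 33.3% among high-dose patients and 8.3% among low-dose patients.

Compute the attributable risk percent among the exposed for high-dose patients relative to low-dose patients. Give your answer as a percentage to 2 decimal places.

AR% = (0.3330 − 0.0830) / 0.3330 = 0.7508 → 75.08%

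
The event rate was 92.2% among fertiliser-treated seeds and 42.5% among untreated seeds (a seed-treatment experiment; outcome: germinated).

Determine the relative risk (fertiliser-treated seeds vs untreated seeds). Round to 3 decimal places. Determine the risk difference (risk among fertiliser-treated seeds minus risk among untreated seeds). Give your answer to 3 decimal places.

RR = 0.9220 / 0.4250 = 2.169
risk difference = 0.9220 − 0.4250 = 0.497

RR = 2.169; RD = 0.497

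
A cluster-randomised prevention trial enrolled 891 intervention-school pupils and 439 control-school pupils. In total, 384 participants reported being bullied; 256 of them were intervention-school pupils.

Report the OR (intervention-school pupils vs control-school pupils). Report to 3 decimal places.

intervention-school pupils without the outcome: 891 − 256 = 635
control-school pupils with the outcome: 384 − 256 = 128
control-school pupils without the outcome: 439 − 128 = 311
OR = (256 × 311) / (635 × 128) = 79616/81280 ≈ 0.980

OR = 0.980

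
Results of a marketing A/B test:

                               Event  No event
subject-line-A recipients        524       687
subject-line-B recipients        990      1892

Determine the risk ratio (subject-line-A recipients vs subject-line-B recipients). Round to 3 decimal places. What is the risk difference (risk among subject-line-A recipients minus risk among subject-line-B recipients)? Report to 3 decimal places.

RR = 1.260; RD = 0.089

risk, subject-line-A recipients = 524/1211 = 0.4327
risk, subject-line-B recipients = 990/2882 = 0.3435
RR = 0.4327 / 0.3435 = 1.260
risk difference = 0.4327 − 0.3435 = 0.089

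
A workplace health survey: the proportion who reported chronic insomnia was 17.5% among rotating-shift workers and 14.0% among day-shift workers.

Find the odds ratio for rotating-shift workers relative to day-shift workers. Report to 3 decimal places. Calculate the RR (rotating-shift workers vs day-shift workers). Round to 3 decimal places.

OR = 1.303; RR = 1.250

odds, rotating-shift workers = 0.1750/0.8250 = 0.2121
odds, day-shift workers = 0.1400/0.8600 = 0.1628
OR = 0.2121 / 0.1628 = 1.303
RR = 0.1750 / 0.1400 = 1.250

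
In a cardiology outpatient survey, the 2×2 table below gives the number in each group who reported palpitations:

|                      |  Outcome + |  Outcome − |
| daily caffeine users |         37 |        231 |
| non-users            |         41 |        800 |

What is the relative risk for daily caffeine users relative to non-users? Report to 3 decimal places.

risk, daily caffeine users = 37/268 = 0.13806
risk, non-users = 41/841 = 0.04875
RR = 0.13806 / 0.04875 = 2.832

RR: 2.832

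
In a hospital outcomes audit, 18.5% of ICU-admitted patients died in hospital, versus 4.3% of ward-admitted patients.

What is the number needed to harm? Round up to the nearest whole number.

absolute risk difference = 0.142000
1 / 0.142000 = 7.042 → round up → 8

8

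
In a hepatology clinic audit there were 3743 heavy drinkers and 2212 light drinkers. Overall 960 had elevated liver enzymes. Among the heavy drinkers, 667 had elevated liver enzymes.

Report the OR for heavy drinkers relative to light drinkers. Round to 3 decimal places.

heavy drinkers without the outcome: 3743 − 667 = 3076
light drinkers with the outcome: 960 − 667 = 293
light drinkers without the outcome: 2212 − 293 = 1919
OR = (667 × 1919) / (3076 × 293) = 1279973/901268 ≈ 1.420

OR: 1.420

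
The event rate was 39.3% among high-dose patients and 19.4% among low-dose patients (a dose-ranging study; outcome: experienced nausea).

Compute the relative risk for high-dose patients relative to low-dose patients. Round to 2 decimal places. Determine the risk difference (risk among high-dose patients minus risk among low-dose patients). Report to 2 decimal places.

RR = 0.3930 / 0.1940 = 2.03
risk difference = 0.3930 − 0.1940 = 0.20

RR = 2.03; RD = 0.20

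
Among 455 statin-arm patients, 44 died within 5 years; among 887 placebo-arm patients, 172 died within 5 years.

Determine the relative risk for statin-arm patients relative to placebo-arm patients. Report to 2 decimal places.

risk, statin-arm patients = 44/455 = 0.0967
risk, placebo-arm patients = 172/887 = 0.1939
RR = 0.0967 / 0.1939 = 0.50

RR = 0.50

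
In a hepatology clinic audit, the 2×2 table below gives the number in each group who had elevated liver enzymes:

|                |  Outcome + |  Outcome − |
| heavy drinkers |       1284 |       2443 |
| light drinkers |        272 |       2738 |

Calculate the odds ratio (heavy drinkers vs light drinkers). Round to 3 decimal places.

OR = (1284 × 2738) / (2443 × 272) = 3515592/664496 ≈ 5.291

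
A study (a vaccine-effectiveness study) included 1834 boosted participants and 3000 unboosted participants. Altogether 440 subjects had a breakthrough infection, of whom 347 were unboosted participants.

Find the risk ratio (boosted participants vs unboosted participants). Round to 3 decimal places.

RR ≈ 0.438

boosted participants with the outcome: 440 − 347 = 93
boosted participants without the outcome: 1834 − 93 = 1741
unboosted participants without the outcome: 3000 − 347 = 2653
risk, boosted participants = 93/1834 = 0.0507
risk, unboosted participants = 347/3000 = 0.1157
RR = 0.0507 / 0.1157 = 0.438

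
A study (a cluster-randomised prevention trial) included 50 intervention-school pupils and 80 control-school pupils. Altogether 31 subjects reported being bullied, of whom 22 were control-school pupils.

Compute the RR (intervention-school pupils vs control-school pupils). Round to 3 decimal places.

RR = 0.655

intervention-school pupils with the outcome: 31 − 22 = 9
intervention-school pupils without the outcome: 50 − 9 = 41
control-school pupils without the outcome: 80 − 22 = 58
risk, intervention-school pupils = 9/50 = 0.1800
risk, control-school pupils = 22/80 = 0.2750
RR = 0.1800 / 0.2750 = 0.655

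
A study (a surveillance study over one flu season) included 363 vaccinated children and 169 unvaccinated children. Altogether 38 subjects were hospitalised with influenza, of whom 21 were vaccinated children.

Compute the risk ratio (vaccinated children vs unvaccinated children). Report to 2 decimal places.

RR = 0.58

vaccinated children without the outcome: 363 − 21 = 342
unvaccinated children with the outcome: 38 − 21 = 17
unvaccinated children without the outcome: 169 − 17 = 152
risk, vaccinated children = 21/363 = 0.0579
risk, unvaccinated children = 17/169 = 0.1006
RR = 0.0579 / 0.1006 = 0.58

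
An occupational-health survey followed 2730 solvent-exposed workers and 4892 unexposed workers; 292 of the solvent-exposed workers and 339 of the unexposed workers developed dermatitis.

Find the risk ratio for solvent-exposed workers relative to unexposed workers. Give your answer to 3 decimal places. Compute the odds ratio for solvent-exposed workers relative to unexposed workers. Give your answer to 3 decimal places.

RR = 1.544; OR = 1.609

risk, solvent-exposed workers = 292/2730 = 0.1070
risk, unexposed workers = 339/4892 = 0.0693
RR = 0.1070 / 0.0693 = 1.544
OR = (292 × 4553) / (2438 × 339) = 1329476/826482 ≈ 1.609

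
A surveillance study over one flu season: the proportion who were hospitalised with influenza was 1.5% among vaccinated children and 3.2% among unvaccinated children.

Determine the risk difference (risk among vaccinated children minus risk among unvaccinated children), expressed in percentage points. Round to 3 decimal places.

RD ≈ -1.700

risk difference = 0.01500 − 0.03200 = -0.01700 → -1.700 percentage points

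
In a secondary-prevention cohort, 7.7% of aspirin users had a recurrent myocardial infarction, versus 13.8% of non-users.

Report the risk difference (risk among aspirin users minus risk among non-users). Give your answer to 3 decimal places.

risk difference = 0.0770 − 0.1380 = -0.061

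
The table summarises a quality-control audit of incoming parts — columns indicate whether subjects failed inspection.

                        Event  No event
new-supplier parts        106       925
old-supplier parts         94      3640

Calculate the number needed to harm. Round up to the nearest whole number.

13

risk, new-supplier parts = 106/1031 = 0.102813
risk, old-supplier parts = 94/3734 = 0.025174
absolute risk difference = 0.077639
1 / 0.077639 = 12.880 → round up → 13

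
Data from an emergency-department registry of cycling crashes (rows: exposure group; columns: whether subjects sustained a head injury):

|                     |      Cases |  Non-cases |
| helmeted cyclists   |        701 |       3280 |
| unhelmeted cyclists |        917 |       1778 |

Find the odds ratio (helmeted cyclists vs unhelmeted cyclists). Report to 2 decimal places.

OR = (701 × 1778) / (3280 × 917) = 1246378/3007760 ≈ 0.41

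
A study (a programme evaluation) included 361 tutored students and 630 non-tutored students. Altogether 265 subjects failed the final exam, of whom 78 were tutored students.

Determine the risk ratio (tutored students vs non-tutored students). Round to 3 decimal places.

tutored students without the outcome: 361 − 78 = 283
non-tutored students with the outcome: 265 − 78 = 187
non-tutored students without the outcome: 630 − 187 = 443
risk, tutored students = 78/361 = 0.2161
risk, non-tutored students = 187/630 = 0.2968
RR = 0.2161 / 0.2968 = 0.728

RR ≈ 0.728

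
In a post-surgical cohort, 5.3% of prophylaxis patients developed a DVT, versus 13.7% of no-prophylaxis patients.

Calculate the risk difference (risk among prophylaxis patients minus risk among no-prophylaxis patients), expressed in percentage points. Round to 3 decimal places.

risk difference = 0.0530 − 0.1370 = -0.0840 → -8.400 percentage points

RD: -8.400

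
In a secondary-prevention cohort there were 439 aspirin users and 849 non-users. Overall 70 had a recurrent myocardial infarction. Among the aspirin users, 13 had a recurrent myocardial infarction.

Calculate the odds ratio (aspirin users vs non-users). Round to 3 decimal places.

aspirin users without the outcome: 439 − 13 = 426
non-users with the outcome: 70 − 13 = 57
non-users without the outcome: 849 − 57 = 792
OR = (13 × 792) / (426 × 57) = 10296/24282 ≈ 0.424

OR ≈ 0.424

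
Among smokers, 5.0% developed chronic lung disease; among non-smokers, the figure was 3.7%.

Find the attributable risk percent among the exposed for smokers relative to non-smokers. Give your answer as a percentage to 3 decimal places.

AR% = (0.05000 − 0.03700) / 0.05000 = 0.2600 → 26.000%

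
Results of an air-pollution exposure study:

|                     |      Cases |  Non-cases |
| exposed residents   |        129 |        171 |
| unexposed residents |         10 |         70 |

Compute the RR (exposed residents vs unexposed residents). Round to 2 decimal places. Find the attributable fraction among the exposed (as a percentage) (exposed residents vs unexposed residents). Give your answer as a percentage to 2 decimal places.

risk, exposed residents = 129/300 = 0.4300
risk, unexposed residents = 10/80 = 0.1250
RR = 0.4300 / 0.1250 = 3.44
AR% = (0.4300 − 0.1250) / 0.4300 = 0.7093 → 70.93%

RR = 3.44; AR% = 70.93%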